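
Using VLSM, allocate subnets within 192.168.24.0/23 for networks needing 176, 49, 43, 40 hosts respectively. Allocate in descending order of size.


176 hosts -> /24 (254 usable): 192.168.24.0/24
49 hosts -> /26 (62 usable): 192.168.25.0/26
43 hosts -> /26 (62 usable): 192.168.25.64/26
40 hosts -> /26 (62 usable): 192.168.25.128/26
Allocation: 192.168.24.0/24 (176 hosts, 254 usable); 192.168.25.0/26 (49 hosts, 62 usable); 192.168.25.64/26 (43 hosts, 62 usable); 192.168.25.128/26 (40 hosts, 62 usable)


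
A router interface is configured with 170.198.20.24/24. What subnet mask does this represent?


/24 means 24 network bits, 8 host bits
Binary: 11111111111111111111111100000000
Mask: 255.255.255.0


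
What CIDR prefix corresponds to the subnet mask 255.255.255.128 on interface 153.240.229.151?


Binary: 11111111.11111111.11111111.10000000
Count leading 1s
Prefix: /25


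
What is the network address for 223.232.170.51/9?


IP:   11011111.11101000.10101010.00110011
Mask: 11111111.10000000.00000000.00000000
AND operation:
Net:  11011111.10000000.00000000.00000000
Network: 223.128.0.0/9


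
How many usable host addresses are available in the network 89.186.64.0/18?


Host bits = 32 - 18 = 14
Total addresses = 2^14 = 16384
Usable = total - 2 (network and broadcast)
Usable hosts: 16382


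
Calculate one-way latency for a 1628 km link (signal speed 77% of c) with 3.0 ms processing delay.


Speed = 0.77 * 3e5 km/s = 231000 km/s
Propagation delay = 1628 / 231000 = 0.007 s = 7.0476 ms
Processing delay = 3.0 ms
Total one-way latency = 10.0476 ms


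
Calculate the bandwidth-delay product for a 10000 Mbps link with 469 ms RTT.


BDP = bandwidth * RTT
= 10000 Mbps * 469 ms
= 10000 * 1e6 * 469 / 1000 bits
= 4690000000 bits
= 586250000 bytes
= 572509.7656 KB
BDP = 4690000000 bits (586250000 bytes)


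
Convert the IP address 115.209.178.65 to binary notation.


115 = 01110011
209 = 11010001
178 = 10110010
65 = 01000001
Binary: 01110011.11010001.10110010.01000001


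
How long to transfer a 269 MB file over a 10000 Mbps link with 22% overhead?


Effective throughput = 10000 * (1 - 22/100) = 7800 Mbps
File size in Mb = 269 * 8 = 2152 Mb
Time = 2152 / 7800
Time = 0.2759 seconds


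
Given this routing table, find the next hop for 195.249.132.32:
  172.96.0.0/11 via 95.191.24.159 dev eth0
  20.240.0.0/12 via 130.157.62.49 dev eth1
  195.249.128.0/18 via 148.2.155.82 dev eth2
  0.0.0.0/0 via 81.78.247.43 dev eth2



Longest prefix match for 195.249.132.32:
  /11 172.96.0.0: no
  /12 20.240.0.0: no
  /18 195.249.128.0: MATCH
  /0 0.0.0.0: MATCH
Selected: next-hop 148.2.155.82 via eth2 (matched /18)


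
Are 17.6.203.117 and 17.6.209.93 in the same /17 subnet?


Mask: 255.255.128.0
17.6.203.117 AND mask = 17.6.128.0
17.6.209.93 AND mask = 17.6.128.0
Yes, same subnet (17.6.128.0)


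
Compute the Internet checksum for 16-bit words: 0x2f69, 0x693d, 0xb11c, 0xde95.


Sum all words (with carry folding):
+ 0x2f69 = 0x2f69
+ 0x693d = 0x98a6
+ 0xb11c = 0x49c3
+ 0xde95 = 0x2859
One's complement: ~0x2859
Checksum = 0xd7a6


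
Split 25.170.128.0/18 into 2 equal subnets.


New prefix = 18 + 1 = 19
Each subnet has 8192 addresses
  25.170.128.0/19
  25.170.160.0/19
Subnets: 25.170.128.0/19, 25.170.160.0/19


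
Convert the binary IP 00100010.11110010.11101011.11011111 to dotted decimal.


00100010 = 34
11110010 = 242
11101011 = 235
11011111 = 223
IP: 34.242.235.223


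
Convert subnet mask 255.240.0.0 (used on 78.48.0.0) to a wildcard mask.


Subnet mask: 255.240.0.0
Wildcard = 255.255.255.255 - subnet mask
255 - 255 = 0
255 - 240 = 15
255 - 0 = 255
255 - 0 = 255
Wildcard: 0.15.255.255


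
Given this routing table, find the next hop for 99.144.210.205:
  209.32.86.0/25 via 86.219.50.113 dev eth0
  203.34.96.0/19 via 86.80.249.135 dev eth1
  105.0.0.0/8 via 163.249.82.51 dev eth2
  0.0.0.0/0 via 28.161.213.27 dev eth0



Longest prefix match for 99.144.210.205:
  /25 209.32.86.0: no
  /19 203.34.96.0: no
  /8 105.0.0.0: no
  /0 0.0.0.0: MATCH
Selected: next-hop 28.161.213.27 via eth0 (matched /0)


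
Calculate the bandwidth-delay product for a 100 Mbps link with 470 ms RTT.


BDP = bandwidth * RTT
= 100 Mbps * 470 ms
= 100 * 1e6 * 470 / 1000 bits
= 47000000 bits
= 5875000 bytes
= 5737.3047 KB
BDP = 47000000 bits (5875000 bytes)


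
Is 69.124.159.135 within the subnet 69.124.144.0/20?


Subnet network: 69.124.144.0
Test IP AND mask: 69.124.144.0
Yes, 69.124.159.135 is in 69.124.144.0/20


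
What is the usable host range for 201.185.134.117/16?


Network: 201.185.0.0
Broadcast: 201.185.255.255
First usable = network + 1
Last usable = broadcast - 1
Range: 201.185.0.1 to 201.185.255.254


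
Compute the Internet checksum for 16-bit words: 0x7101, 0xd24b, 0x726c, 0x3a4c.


Sum all words (with carry folding):
+ 0x7101 = 0x7101
+ 0xd24b = 0x434d
+ 0x726c = 0xb5b9
+ 0x3a4c = 0xf005
One's complement: ~0xf005
Checksum = 0x0ffa


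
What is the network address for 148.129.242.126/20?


IP:   10010100.10000001.11110010.01111110
Mask: 11111111.11111111.11110000.00000000
AND operation:
Net:  10010100.10000001.11110000.00000000
Network: 148.129.240.0/20


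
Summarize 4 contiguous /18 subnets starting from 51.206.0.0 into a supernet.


Original prefix: /18
Number of subnets: 4 = 2^2
New prefix = 18 - 2 = 16
Supernet: 51.206.0.0/16


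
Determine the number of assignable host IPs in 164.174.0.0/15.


Host bits = 32 - 15 = 17
Total addresses = 2^17 = 131072
Usable = total - 2 (network and broadcast)
Usable hosts: 131070


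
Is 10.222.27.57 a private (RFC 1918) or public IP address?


RFC 1918 private ranges:
  10.0.0.0/8 (10.0.0.0 - 10.255.255.255)
  172.16.0.0/12 (172.16.0.0 - 172.31.255.255)
  192.168.0.0/16 (192.168.0.0 - 192.168.255.255)
Private (in 10.0.0.0/8)


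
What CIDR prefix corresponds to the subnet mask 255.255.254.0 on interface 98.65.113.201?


Binary: 11111111.11111111.11111110.00000000
Count leading 1s
Prefix: /23


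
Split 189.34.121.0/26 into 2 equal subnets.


New prefix = 26 + 1 = 27
Each subnet has 32 addresses
  189.34.121.0/27
  189.34.121.32/27
Subnets: 189.34.121.0/27, 189.34.121.32/27


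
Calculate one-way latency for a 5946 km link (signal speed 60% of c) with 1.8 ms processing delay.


Speed = 0.6 * 3e5 km/s = 180000 km/s
Propagation delay = 5946 / 180000 = 0.033 s = 33.0333 ms
Processing delay = 1.8 ms
Total one-way latency = 34.8333 ms


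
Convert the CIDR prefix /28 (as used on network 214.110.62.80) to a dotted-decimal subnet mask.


/28 means 28 network bits, 4 host bits
Binary: 11111111111111111111111111110000
Mask: 255.255.255.240


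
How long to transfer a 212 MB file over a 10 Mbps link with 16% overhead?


Effective throughput = 10 * (1 - 16/100) = 8.4 Mbps
File size in Mb = 212 * 8 = 1696 Mb
Time = 1696 / 8.4
Time = 201.9048 seconds


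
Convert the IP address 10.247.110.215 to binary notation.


10 = 00001010
247 = 11110111
110 = 01101110
215 = 11010111
Binary: 00001010.11110111.01101110.11010111


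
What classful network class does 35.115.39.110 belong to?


First octet: 35
Binary: 00100011
0xxxxxxx -> Class A (1-126)
Class A, default mask 255.0.0.0 (/8)


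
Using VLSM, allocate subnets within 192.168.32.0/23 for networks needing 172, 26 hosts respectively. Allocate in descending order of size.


172 hosts -> /24 (254 usable): 192.168.32.0/24
26 hosts -> /27 (30 usable): 192.168.33.0/27
Allocation: 192.168.32.0/24 (172 hosts, 254 usable); 192.168.33.0/27 (26 hosts, 30 usable)


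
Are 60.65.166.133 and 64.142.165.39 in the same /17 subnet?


Mask: 255.255.128.0
60.65.166.133 AND mask = 60.65.128.0
64.142.165.39 AND mask = 64.142.128.0
No, different subnets (60.65.128.0 vs 64.142.128.0)


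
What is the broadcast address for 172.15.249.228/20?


Network: 172.15.240.0/20
Host bits = 12
Set all host bits to 1:
Broadcast: 172.15.255.255


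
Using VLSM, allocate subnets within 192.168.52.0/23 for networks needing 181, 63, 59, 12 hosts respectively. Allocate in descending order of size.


181 hosts -> /24 (254 usable): 192.168.52.0/24
63 hosts -> /25 (126 usable): 192.168.53.0/25
59 hosts -> /26 (62 usable): 192.168.53.128/26
12 hosts -> /28 (14 usable): 192.168.53.192/28
Allocation: 192.168.52.0/24 (181 hosts, 254 usable); 192.168.53.0/25 (63 hosts, 126 usable); 192.168.53.128/26 (59 hosts, 62 usable); 192.168.53.192/28 (12 hosts, 14 usable)


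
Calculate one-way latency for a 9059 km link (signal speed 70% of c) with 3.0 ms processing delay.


Speed = 0.7 * 3e5 km/s = 210000 km/s
Propagation delay = 9059 / 210000 = 0.0431 s = 43.1381 ms
Processing delay = 3.0 ms
Total one-way latency = 46.1381 ms


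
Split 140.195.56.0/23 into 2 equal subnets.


New prefix = 23 + 1 = 24
Each subnet has 256 addresses
  140.195.56.0/24
  140.195.57.0/24
Subnets: 140.195.56.0/24, 140.195.57.0/24


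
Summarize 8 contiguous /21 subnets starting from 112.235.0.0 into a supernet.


Original prefix: /21
Number of subnets: 8 = 2^3
New prefix = 21 - 3 = 18
Supernet: 112.235.0.0/18


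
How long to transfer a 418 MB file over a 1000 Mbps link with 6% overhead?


Effective throughput = 1000 * (1 - 6/100) = 940 Mbps
File size in Mb = 418 * 8 = 3344 Mb
Time = 3344 / 940
Time = 3.5574 seconds


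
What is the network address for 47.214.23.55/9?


IP:   00101111.11010110.00010111.00110111
Mask: 11111111.10000000.00000000.00000000
AND operation:
Net:  00101111.10000000.00000000.00000000
Network: 47.128.0.0/9


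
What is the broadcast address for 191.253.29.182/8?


Network: 191.0.0.0/8
Host bits = 24
Set all host bits to 1:
Broadcast: 191.255.255.255


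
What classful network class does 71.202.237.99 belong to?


First octet: 71
Binary: 01000111
0xxxxxxx -> Class A (1-126)
Class A, default mask 255.0.0.0 (/8)


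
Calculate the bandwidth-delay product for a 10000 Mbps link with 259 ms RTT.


BDP = bandwidth * RTT
= 10000 Mbps * 259 ms
= 10000 * 1e6 * 259 / 1000 bits
= 2590000000 bits
= 323750000 bytes
= 316162.1094 KB
BDP = 2590000000 bits (323750000 bytes)


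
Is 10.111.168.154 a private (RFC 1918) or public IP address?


RFC 1918 private ranges:
  10.0.0.0/8 (10.0.0.0 - 10.255.255.255)
  172.16.0.0/12 (172.16.0.0 - 172.31.255.255)
  192.168.0.0/16 (192.168.0.0 - 192.168.255.255)
Private (in 10.0.0.0/8)


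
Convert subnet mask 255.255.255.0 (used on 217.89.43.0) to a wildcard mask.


Subnet mask: 255.255.255.0
Wildcard = 255.255.255.255 - subnet mask
255 - 255 = 0
255 - 255 = 0
255 - 255 = 0
255 - 0 = 255
Wildcard: 0.0.0.255


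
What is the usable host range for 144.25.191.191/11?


Network: 144.0.0.0
Broadcast: 144.31.255.255
First usable = network + 1
Last usable = broadcast - 1
Range: 144.0.0.1 to 144.31.255.254


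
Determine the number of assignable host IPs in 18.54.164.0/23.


Host bits = 32 - 23 = 9
Total addresses = 2^9 = 512
Usable = total - 2 (network and broadcast)
Usable hosts: 510


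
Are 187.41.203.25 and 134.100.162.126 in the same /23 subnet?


Mask: 255.255.254.0
187.41.203.25 AND mask = 187.41.202.0
134.100.162.126 AND mask = 134.100.162.0
No, different subnets (187.41.202.0 vs 134.100.162.0)


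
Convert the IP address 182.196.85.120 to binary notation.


182 = 10110110
196 = 11000100
85 = 01010101
120 = 01111000
Binary: 10110110.11000100.01010101.01111000


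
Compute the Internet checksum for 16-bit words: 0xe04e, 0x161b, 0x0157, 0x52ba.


Sum all words (with carry folding):
+ 0xe04e = 0xe04e
+ 0x161b = 0xf669
+ 0x0157 = 0xf7c0
+ 0x52ba = 0x4a7b
One's complement: ~0x4a7b
Checksum = 0xb584


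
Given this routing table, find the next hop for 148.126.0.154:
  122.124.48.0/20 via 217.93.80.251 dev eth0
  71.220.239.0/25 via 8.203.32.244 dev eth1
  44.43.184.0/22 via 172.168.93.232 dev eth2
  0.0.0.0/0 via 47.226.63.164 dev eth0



Longest prefix match for 148.126.0.154:
  /20 122.124.48.0: no
  /25 71.220.239.0: no
  /22 44.43.184.0: no
  /0 0.0.0.0: MATCH
Selected: next-hop 47.226.63.164 via eth0 (matched /0)


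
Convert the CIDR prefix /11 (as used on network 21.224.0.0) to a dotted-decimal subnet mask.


/11 means 11 network bits, 21 host bits
Binary: 11111111111000000000000000000000
Mask: 255.224.0.0


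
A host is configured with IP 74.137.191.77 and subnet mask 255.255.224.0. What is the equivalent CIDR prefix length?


Binary: 11111111.11111111.11100000.00000000
Count leading 1s
Prefix: /19


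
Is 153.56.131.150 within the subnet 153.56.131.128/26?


Subnet network: 153.56.131.128
Test IP AND mask: 153.56.131.128
Yes, 153.56.131.150 is in 153.56.131.128/26


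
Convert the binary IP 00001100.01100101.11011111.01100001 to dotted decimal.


00001100 = 12
01100101 = 101
11011111 = 223
01100001 = 97
IP: 12.101.223.97


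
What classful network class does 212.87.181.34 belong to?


First octet: 212
Binary: 11010100
110xxxxx -> Class C (192-223)
Class C, default mask 255.255.255.0 (/24)


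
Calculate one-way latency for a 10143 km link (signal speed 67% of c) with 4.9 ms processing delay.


Speed = 0.67 * 3e5 km/s = 201000 km/s
Propagation delay = 10143 / 201000 = 0.0505 s = 50.4627 ms
Processing delay = 4.9 ms
Total one-way latency = 55.3627 ms


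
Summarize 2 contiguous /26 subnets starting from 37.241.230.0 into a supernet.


Original prefix: /26
Number of subnets: 2 = 2^1
New prefix = 26 - 1 = 25
Supernet: 37.241.230.0/25


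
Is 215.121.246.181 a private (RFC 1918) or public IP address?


RFC 1918 private ranges:
  10.0.0.0/8 (10.0.0.0 - 10.255.255.255)
  172.16.0.0/12 (172.16.0.0 - 172.31.255.255)
  192.168.0.0/16 (192.168.0.0 - 192.168.255.255)
Public (not in any RFC 1918 range)


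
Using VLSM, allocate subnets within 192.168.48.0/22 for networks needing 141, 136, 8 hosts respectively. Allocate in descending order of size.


141 hosts -> /24 (254 usable): 192.168.48.0/24
136 hosts -> /24 (254 usable): 192.168.49.0/24
8 hosts -> /28 (14 usable): 192.168.50.0/28
Allocation: 192.168.48.0/24 (141 hosts, 254 usable); 192.168.49.0/24 (136 hosts, 254 usable); 192.168.50.0/28 (8 hosts, 14 usable)


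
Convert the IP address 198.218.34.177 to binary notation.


198 = 11000110
218 = 11011010
34 = 00100010
177 = 10110001
Binary: 11000110.11011010.00100010.10110001


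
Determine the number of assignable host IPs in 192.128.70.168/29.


Host bits = 32 - 29 = 3
Total addresses = 2^3 = 8
Usable = total - 2 (network and broadcast)
Usable hosts: 6


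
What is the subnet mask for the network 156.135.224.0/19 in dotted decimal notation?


/19 means 19 network bits, 13 host bits
Binary: 11111111111111111110000000000000
Mask: 255.255.224.0


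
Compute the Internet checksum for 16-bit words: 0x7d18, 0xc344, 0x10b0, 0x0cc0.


Sum all words (with carry folding):
+ 0x7d18 = 0x7d18
+ 0xc344 = 0x405d
+ 0x10b0 = 0x510d
+ 0x0cc0 = 0x5dcd
One's complement: ~0x5dcd
Checksum = 0xa232


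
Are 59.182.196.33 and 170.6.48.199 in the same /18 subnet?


Mask: 255.255.192.0
59.182.196.33 AND mask = 59.182.192.0
170.6.48.199 AND mask = 170.6.0.0
No, different subnets (59.182.192.0 vs 170.6.0.0)


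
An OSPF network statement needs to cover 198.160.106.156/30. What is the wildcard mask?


Subnet mask: 255.255.255.252
Wildcard = 255.255.255.255 - subnet mask
255 - 255 = 0
255 - 255 = 0
255 - 255 = 0
255 - 252 = 3
Wildcard: 0.0.0.3


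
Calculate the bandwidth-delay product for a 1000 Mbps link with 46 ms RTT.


BDP = bandwidth * RTT
= 1000 Mbps * 46 ms
= 1000 * 1e6 * 46 / 1000 bits
= 46000000 bits
= 5750000 bytes
= 5615.2344 KB
BDP = 46000000 bits (5750000 bytes)


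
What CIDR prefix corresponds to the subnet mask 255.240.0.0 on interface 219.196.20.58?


Binary: 11111111.11110000.00000000.00000000
Count leading 1s
Prefix: /12


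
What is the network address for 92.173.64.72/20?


IP:   01011100.10101101.01000000.01001000
Mask: 11111111.11111111.11110000.00000000
AND operation:
Net:  01011100.10101101.01000000.00000000
Network: 92.173.64.0/20


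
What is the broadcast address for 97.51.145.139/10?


Network: 97.0.0.0/10
Host bits = 22
Set all host bits to 1:
Broadcast: 97.63.255.255


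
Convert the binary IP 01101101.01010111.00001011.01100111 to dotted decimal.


01101101 = 109
01010111 = 87
00001011 = 11
01100111 = 103
IP: 109.87.11.103


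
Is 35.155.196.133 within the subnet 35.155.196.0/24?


Subnet network: 35.155.196.0
Test IP AND mask: 35.155.196.0
Yes, 35.155.196.133 is in 35.155.196.0/24


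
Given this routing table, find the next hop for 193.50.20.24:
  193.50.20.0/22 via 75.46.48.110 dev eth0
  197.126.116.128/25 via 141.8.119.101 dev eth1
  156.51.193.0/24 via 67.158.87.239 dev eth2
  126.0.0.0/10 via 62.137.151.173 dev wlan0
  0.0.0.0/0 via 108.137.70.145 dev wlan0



Longest prefix match for 193.50.20.24:
  /22 193.50.20.0: MATCH
  /25 197.126.116.128: no
  /24 156.51.193.0: no
  /10 126.0.0.0: no
  /0 0.0.0.0: MATCH
Selected: next-hop 75.46.48.110 via eth0 (matched /22)


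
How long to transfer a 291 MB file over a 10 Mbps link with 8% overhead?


Effective throughput = 10 * (1 - 8/100) = 9.2 Mbps
File size in Mb = 291 * 8 = 2328 Mb
Time = 2328 / 9.2
Time = 253.0435 seconds


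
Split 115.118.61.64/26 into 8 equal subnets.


New prefix = 26 + 3 = 29
Each subnet has 8 addresses
  115.118.61.64/29
  115.118.61.72/29
  115.118.61.80/29
  115.118.61.88/29
  115.118.61.96/29
  115.118.61.104/29
  115.118.61.112/29
  115.118.61.120/29
Subnets: 115.118.61.64/29, 115.118.61.72/29, 115.118.61.80/29, 115.118.61.88/29, 115.118.61.96/29, 115.118.61.104/29, 115.118.61.112/29, 115.118.61.120/29


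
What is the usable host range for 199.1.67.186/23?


Network: 199.1.66.0
Broadcast: 199.1.67.255
First usable = network + 1
Last usable = broadcast - 1
Range: 199.1.66.1 to 199.1.67.254


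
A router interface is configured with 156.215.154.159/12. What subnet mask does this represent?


/12 means 12 network bits, 20 host bits
Binary: 11111111111100000000000000000000
Mask: 255.240.0.0


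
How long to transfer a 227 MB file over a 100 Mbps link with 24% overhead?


Effective throughput = 100 * (1 - 24/100) = 76 Mbps
File size in Mb = 227 * 8 = 1816 Mb
Time = 1816 / 76
Time = 23.8947 seconds


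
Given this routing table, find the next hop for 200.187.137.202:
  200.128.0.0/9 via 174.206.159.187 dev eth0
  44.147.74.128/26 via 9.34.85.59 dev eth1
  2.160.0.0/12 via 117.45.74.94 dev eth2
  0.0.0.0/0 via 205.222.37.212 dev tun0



Longest prefix match for 200.187.137.202:
  /9 200.128.0.0: MATCH
  /26 44.147.74.128: no
  /12 2.160.0.0: no
  /0 0.0.0.0: MATCH
Selected: next-hop 174.206.159.187 via eth0 (matched /9)


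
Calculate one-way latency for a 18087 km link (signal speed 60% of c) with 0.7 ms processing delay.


Speed = 0.6 * 3e5 km/s = 180000 km/s
Propagation delay = 18087 / 180000 = 0.1005 s = 100.4833 ms
Processing delay = 0.7 ms
Total one-way latency = 101.1833 ms


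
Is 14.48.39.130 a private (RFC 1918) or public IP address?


RFC 1918 private ranges:
  10.0.0.0/8 (10.0.0.0 - 10.255.255.255)
  172.16.0.0/12 (172.16.0.0 - 172.31.255.255)
  192.168.0.0/16 (192.168.0.0 - 192.168.255.255)
Public (not in any RFC 1918 range)


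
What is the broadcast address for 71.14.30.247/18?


Network: 71.14.0.0/18
Host bits = 14
Set all host bits to 1:
Broadcast: 71.14.63.255


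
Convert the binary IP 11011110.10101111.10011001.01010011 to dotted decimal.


11011110 = 222
10101111 = 175
10011001 = 153
01010011 = 83
IP: 222.175.153.83


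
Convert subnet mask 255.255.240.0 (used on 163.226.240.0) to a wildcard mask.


Subnet mask: 255.255.240.0
Wildcard = 255.255.255.255 - subnet mask
255 - 255 = 0
255 - 255 = 0
255 - 240 = 15
255 - 0 = 255
Wildcard: 0.0.15.255


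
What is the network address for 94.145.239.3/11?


IP:   01011110.10010001.11101111.00000011
Mask: 11111111.11100000.00000000.00000000
AND operation:
Net:  01011110.10000000.00000000.00000000
Network: 94.128.0.0/11


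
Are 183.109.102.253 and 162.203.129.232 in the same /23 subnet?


Mask: 255.255.254.0
183.109.102.253 AND mask = 183.109.102.0
162.203.129.232 AND mask = 162.203.128.0
No, different subnets (183.109.102.0 vs 162.203.128.0)


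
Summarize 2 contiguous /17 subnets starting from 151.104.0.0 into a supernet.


Original prefix: /17
Number of subnets: 2 = 2^1
New prefix = 17 - 1 = 16
Supernet: 151.104.0.0/16


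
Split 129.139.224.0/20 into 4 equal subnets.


New prefix = 20 + 2 = 22
Each subnet has 1024 addresses
  129.139.224.0/22
  129.139.228.0/22
  129.139.232.0/22
  129.139.236.0/22
Subnets: 129.139.224.0/22, 129.139.228.0/22, 129.139.232.0/22, 129.139.236.0/22


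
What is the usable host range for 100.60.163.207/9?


Network: 100.0.0.0
Broadcast: 100.127.255.255
First usable = network + 1
Last usable = broadcast - 1
Range: 100.0.0.1 to 100.127.255.254


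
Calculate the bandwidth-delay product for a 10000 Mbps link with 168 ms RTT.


BDP = bandwidth * RTT
= 10000 Mbps * 168 ms
= 10000 * 1e6 * 168 / 1000 bits
= 1680000000 bits
= 210000000 bytes
= 205078.125 KB
BDP = 1680000000 bits (210000000 bytes)


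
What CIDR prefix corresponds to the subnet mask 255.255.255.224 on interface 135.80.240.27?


Binary: 11111111.11111111.11111111.11100000
Count leading 1s
Prefix: /27


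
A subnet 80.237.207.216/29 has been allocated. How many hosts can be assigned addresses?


Host bits = 32 - 29 = 3
Total addresses = 2^3 = 8
Usable = total - 2 (network and broadcast)
Usable hosts: 6


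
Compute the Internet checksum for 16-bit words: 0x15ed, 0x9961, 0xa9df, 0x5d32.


Sum all words (with carry folding):
+ 0x15ed = 0x15ed
+ 0x9961 = 0xaf4e
+ 0xa9df = 0x592e
+ 0x5d32 = 0xb660
One's complement: ~0xb660
Checksum = 0x499f


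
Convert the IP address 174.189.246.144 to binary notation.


174 = 10101110
189 = 10111101
246 = 11110110
144 = 10010000
Binary: 10101110.10111101.11110110.10010000


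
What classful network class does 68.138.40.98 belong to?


First octet: 68
Binary: 01000100
0xxxxxxx -> Class A (1-126)
Class A, default mask 255.0.0.0 (/8)


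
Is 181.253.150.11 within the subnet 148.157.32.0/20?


Subnet network: 148.157.32.0
Test IP AND mask: 181.253.144.0
No, 181.253.150.11 is not in 148.157.32.0/20


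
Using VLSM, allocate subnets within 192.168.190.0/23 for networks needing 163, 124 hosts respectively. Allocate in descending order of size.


163 hosts -> /24 (254 usable): 192.168.190.0/24
124 hosts -> /25 (126 usable): 192.168.191.0/25
Allocation: 192.168.190.0/24 (163 hosts, 254 usable); 192.168.191.0/25 (124 hosts, 126 usable)


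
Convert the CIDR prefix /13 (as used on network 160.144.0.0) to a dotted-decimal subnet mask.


/13 means 13 network bits, 19 host bits
Binary: 11111111111110000000000000000000
Mask: 255.248.0.0


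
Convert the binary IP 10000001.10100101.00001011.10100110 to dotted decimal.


10000001 = 129
10100101 = 165
00001011 = 11
10100110 = 166
IP: 129.165.11.166


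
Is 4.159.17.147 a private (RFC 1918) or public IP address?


RFC 1918 private ranges:
  10.0.0.0/8 (10.0.0.0 - 10.255.255.255)
  172.16.0.0/12 (172.16.0.0 - 172.31.255.255)
  192.168.0.0/16 (192.168.0.0 - 192.168.255.255)
Public (not in any RFC 1918 range)


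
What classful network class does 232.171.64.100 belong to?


First octet: 232
Binary: 11101000
1110xxxx -> Class D (224-239)
Class D (multicast), default mask N/A


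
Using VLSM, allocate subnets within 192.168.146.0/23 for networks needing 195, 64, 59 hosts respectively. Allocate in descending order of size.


195 hosts -> /24 (254 usable): 192.168.146.0/24
64 hosts -> /25 (126 usable): 192.168.147.0/25
59 hosts -> /26 (62 usable): 192.168.147.128/26
Allocation: 192.168.146.0/24 (195 hosts, 254 usable); 192.168.147.0/25 (64 hosts, 126 usable); 192.168.147.128/26 (59 hosts, 62 usable)


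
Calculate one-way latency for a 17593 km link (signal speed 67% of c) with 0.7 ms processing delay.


Speed = 0.67 * 3e5 km/s = 201000 km/s
Propagation delay = 17593 / 201000 = 0.0875 s = 87.5274 ms
Processing delay = 0.7 ms
Total one-way latency = 88.2274 ms


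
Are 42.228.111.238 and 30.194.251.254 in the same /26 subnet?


Mask: 255.255.255.192
42.228.111.238 AND mask = 42.228.111.192
30.194.251.254 AND mask = 30.194.251.192
No, different subnets (42.228.111.192 vs 30.194.251.192)


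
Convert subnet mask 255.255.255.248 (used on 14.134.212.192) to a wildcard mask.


Subnet mask: 255.255.255.248
Wildcard = 255.255.255.255 - subnet mask
255 - 255 = 0
255 - 255 = 0
255 - 255 = 0
255 - 248 = 7
Wildcard: 0.0.0.7


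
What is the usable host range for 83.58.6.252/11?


Network: 83.32.0.0
Broadcast: 83.63.255.255
First usable = network + 1
Last usable = broadcast - 1
Range: 83.32.0.1 to 83.63.255.254


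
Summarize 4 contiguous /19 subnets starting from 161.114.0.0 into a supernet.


Original prefix: /19
Number of subnets: 4 = 2^2
New prefix = 19 - 2 = 17
Supernet: 161.114.0.0/17


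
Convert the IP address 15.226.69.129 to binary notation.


15 = 00001111
226 = 11100010
69 = 01000101
129 = 10000001
Binary: 00001111.11100010.01000101.10000001


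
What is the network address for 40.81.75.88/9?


IP:   00101000.01010001.01001011.01011000
Mask: 11111111.10000000.00000000.00000000
AND operation:
Net:  00101000.00000000.00000000.00000000
Network: 40.0.0.0/9


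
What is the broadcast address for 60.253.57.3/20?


Network: 60.253.48.0/20
Host bits = 12
Set all host bits to 1:
Broadcast: 60.253.63.255


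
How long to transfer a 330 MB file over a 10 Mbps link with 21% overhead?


Effective throughput = 10 * (1 - 21/100) = 7.9 Mbps
File size in Mb = 330 * 8 = 2640 Mb
Time = 2640 / 7.9
Time = 334.1772 seconds


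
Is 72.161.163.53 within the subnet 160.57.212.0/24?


Subnet network: 160.57.212.0
Test IP AND mask: 72.161.163.0
No, 72.161.163.53 is not in 160.57.212.0/24


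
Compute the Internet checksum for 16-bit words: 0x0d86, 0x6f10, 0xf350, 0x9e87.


Sum all words (with carry folding):
+ 0x0d86 = 0x0d86
+ 0x6f10 = 0x7c96
+ 0xf350 = 0x6fe7
+ 0x9e87 = 0x0e6f
One's complement: ~0x0e6f
Checksum = 0xf190


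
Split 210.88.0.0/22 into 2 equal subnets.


New prefix = 22 + 1 = 23
Each subnet has 512 addresses
  210.88.0.0/23
  210.88.2.0/23
Subnets: 210.88.0.0/23, 210.88.2.0/23


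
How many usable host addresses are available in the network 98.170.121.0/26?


Host bits = 32 - 26 = 6
Total addresses = 2^6 = 64
Usable = total - 2 (network and broadcast)
Usable hosts: 62


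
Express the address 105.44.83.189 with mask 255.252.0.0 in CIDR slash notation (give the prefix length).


Binary: 11111111.11111100.00000000.00000000
Count leading 1s
Prefix: /14


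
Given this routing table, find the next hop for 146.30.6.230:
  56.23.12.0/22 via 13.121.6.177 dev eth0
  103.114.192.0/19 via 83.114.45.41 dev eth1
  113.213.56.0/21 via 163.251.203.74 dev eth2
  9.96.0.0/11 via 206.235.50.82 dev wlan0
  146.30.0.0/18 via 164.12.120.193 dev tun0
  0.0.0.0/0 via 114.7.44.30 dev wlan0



Longest prefix match for 146.30.6.230:
  /22 56.23.12.0: no
  /19 103.114.192.0: no
  /21 113.213.56.0: no
  /11 9.96.0.0: no
  /18 146.30.0.0: MATCH
  /0 0.0.0.0: MATCH
Selected: next-hop 164.12.120.193 via tun0 (matched /18)


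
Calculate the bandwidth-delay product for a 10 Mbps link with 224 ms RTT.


BDP = bandwidth * RTT
= 10 Mbps * 224 ms
= 10 * 1e6 * 224 / 1000 bits
= 2240000 bits
= 280000 bytes
= 273.4375 KB
BDP = 2240000 bits (280000 bytes)


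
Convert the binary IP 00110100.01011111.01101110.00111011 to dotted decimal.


00110100 = 52
01011111 = 95
01101110 = 110
00111011 = 59
IP: 52.95.110.59


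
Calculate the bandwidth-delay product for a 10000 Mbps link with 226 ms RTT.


BDP = bandwidth * RTT
= 10000 Mbps * 226 ms
= 10000 * 1e6 * 226 / 1000 bits
= 2260000000 bits
= 282500000 bytes
= 275878.9062 KB
BDP = 2260000000 bits (282500000 bytes)


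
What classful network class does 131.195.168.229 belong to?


First octet: 131
Binary: 10000011
10xxxxxx -> Class B (128-191)
Class B, default mask 255.255.0.0 (/16)


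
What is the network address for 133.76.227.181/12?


IP:   10000101.01001100.11100011.10110101
Mask: 11111111.11110000.00000000.00000000
AND operation:
Net:  10000101.01000000.00000000.00000000
Network: 133.64.0.0/12


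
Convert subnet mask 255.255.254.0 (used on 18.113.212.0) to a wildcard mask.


Subnet mask: 255.255.254.0
Wildcard = 255.255.255.255 - subnet mask
255 - 255 = 0
255 - 255 = 0
255 - 254 = 1
255 - 0 = 255
Wildcard: 0.0.1.255


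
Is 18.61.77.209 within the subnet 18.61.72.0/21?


Subnet network: 18.61.72.0
Test IP AND mask: 18.61.72.0
Yes, 18.61.77.209 is in 18.61.72.0/21


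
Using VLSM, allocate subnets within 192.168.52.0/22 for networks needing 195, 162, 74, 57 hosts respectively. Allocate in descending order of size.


195 hosts -> /24 (254 usable): 192.168.52.0/24
162 hosts -> /24 (254 usable): 192.168.53.0/24
74 hosts -> /25 (126 usable): 192.168.54.0/25
57 hosts -> /26 (62 usable): 192.168.54.128/26
Allocation: 192.168.52.0/24 (195 hosts, 254 usable); 192.168.53.0/24 (162 hosts, 254 usable); 192.168.54.0/25 (74 hosts, 126 usable); 192.168.54.128/26 (57 hosts, 62 usable)


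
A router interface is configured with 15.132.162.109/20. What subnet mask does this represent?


/20 means 20 network bits, 12 host bits
Binary: 11111111111111111111000000000000
Mask: 255.255.240.0


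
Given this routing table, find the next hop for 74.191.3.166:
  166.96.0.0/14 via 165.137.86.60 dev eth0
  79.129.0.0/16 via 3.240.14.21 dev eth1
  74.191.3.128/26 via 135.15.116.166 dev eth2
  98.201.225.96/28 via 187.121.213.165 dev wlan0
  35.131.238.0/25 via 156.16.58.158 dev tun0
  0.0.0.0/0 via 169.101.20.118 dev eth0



Longest prefix match for 74.191.3.166:
  /14 166.96.0.0: no
  /16 79.129.0.0: no
  /26 74.191.3.128: MATCH
  /28 98.201.225.96: no
  /25 35.131.238.0: no
  /0 0.0.0.0: MATCH
Selected: next-hop 135.15.116.166 via eth2 (matched /26)


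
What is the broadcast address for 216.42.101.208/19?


Network: 216.42.96.0/19
Host bits = 13
Set all host bits to 1:
Broadcast: 216.42.127.255


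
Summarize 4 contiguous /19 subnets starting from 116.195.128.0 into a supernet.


Original prefix: /19
Number of subnets: 4 = 2^2
New prefix = 19 - 2 = 17
Supernet: 116.195.128.0/17


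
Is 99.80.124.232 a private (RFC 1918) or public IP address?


RFC 1918 private ranges:
  10.0.0.0/8 (10.0.0.0 - 10.255.255.255)
  172.16.0.0/12 (172.16.0.0 - 172.31.255.255)
  192.168.0.0/16 (192.168.0.0 - 192.168.255.255)
Public (not in any RFC 1918 range)


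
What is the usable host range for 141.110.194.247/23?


Network: 141.110.194.0
Broadcast: 141.110.195.255
First usable = network + 1
Last usable = broadcast - 1
Range: 141.110.194.1 to 141.110.195.254


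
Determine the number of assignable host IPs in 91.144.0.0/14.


Host bits = 32 - 14 = 18
Total addresses = 2^18 = 262144
Usable = total - 2 (network and broadcast)
Usable hosts: 262142


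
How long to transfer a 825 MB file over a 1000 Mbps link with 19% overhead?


Effective throughput = 1000 * (1 - 19/100) = 810 Mbps
File size in Mb = 825 * 8 = 6600 Mb
Time = 6600 / 810
Time = 8.1481 seconds


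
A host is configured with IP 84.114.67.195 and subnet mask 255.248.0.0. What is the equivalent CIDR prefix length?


Binary: 11111111.11111000.00000000.00000000
Count leading 1s
Prefix: /13


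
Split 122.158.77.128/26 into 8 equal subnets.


New prefix = 26 + 3 = 29
Each subnet has 8 addresses
  122.158.77.128/29
  122.158.77.136/29
  122.158.77.144/29
  122.158.77.152/29
  122.158.77.160/29
  122.158.77.168/29
  122.158.77.176/29
  122.158.77.184/29
Subnets: 122.158.77.128/29, 122.158.77.136/29, 122.158.77.144/29, 122.158.77.152/29, 122.158.77.160/29, 122.158.77.168/29, 122.158.77.176/29, 122.158.77.184/29


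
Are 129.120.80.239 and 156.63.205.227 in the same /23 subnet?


Mask: 255.255.254.0
129.120.80.239 AND mask = 129.120.80.0
156.63.205.227 AND mask = 156.63.204.0
No, different subnets (129.120.80.0 vs 156.63.204.0)


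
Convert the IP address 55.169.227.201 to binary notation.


55 = 00110111
169 = 10101001
227 = 11100011
201 = 11001001
Binary: 00110111.10101001.11100011.11001001


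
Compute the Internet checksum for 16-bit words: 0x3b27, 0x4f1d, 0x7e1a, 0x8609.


Sum all words (with carry folding):
+ 0x3b27 = 0x3b27
+ 0x4f1d = 0x8a44
+ 0x7e1a = 0x085f
+ 0x8609 = 0x8e68
One's complement: ~0x8e68
Checksum = 0x7197


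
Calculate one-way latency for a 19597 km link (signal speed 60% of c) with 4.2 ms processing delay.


Speed = 0.6 * 3e5 km/s = 180000 km/s
Propagation delay = 19597 / 180000 = 0.1089 s = 108.8722 ms
Processing delay = 4.2 ms
Total one-way latency = 113.0722 ms


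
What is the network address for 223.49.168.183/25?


IP:   11011111.00110001.10101000.10110111
Mask: 11111111.11111111.11111111.10000000
AND operation:
Net:  11011111.00110001.10101000.10000000
Network: 223.49.168.128/25


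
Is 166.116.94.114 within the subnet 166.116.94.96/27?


Subnet network: 166.116.94.96
Test IP AND mask: 166.116.94.96
Yes, 166.116.94.114 is in 166.116.94.96/27


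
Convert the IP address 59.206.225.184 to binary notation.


59 = 00111011
206 = 11001110
225 = 11100001
184 = 10111000
Binary: 00111011.11001110.11100001.10111000


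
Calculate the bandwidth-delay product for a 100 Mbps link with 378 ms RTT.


BDP = bandwidth * RTT
= 100 Mbps * 378 ms
= 100 * 1e6 * 378 / 1000 bits
= 37800000 bits
= 4725000 bytes
= 4614.2578 KB
BDP = 37800000 bits (4725000 bytes)


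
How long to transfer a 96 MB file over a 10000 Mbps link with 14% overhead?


Effective throughput = 10000 * (1 - 14/100) = 8600 Mbps
File size in Mb = 96 * 8 = 768 Mb
Time = 768 / 8600
Time = 0.0893 seconds


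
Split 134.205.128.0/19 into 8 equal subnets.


New prefix = 19 + 3 = 22
Each subnet has 1024 addresses
  134.205.128.0/22
  134.205.132.0/22
  134.205.136.0/22
  134.205.140.0/22
  134.205.144.0/22
  134.205.148.0/22
  134.205.152.0/22
  134.205.156.0/22
Subnets: 134.205.128.0/22, 134.205.132.0/22, 134.205.136.0/22, 134.205.140.0/22, 134.205.144.0/22, 134.205.148.0/22, 134.205.152.0/22, 134.205.156.0/22


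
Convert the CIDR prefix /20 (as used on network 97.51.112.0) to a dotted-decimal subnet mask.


/20 means 20 network bits, 12 host bits
Binary: 11111111111111111111000000000000
Mask: 255.255.240.0


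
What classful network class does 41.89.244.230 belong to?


First octet: 41
Binary: 00101001
0xxxxxxx -> Class A (1-126)
Class A, default mask 255.0.0.0 (/8)


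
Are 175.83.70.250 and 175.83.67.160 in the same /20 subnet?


Mask: 255.255.240.0
175.83.70.250 AND mask = 175.83.64.0
175.83.67.160 AND mask = 175.83.64.0
Yes, same subnet (175.83.64.0)


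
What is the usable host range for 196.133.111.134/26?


Network: 196.133.111.128
Broadcast: 196.133.111.191
First usable = network + 1
Last usable = broadcast - 1
Range: 196.133.111.129 to 196.133.111.190


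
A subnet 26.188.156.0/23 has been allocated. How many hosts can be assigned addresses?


Host bits = 32 - 23 = 9
Total addresses = 2^9 = 512
Usable = total - 2 (network and broadcast)
Usable hosts: 510


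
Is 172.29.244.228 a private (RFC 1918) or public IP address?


RFC 1918 private ranges:
  10.0.0.0/8 (10.0.0.0 - 10.255.255.255)
  172.16.0.0/12 (172.16.0.0 - 172.31.255.255)
  192.168.0.0/16 (192.168.0.0 - 192.168.255.255)
Private (in 172.16.0.0/12)


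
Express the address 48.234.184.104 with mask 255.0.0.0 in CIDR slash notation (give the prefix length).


Binary: 11111111.00000000.00000000.00000000
Count leading 1s
Prefix: /8


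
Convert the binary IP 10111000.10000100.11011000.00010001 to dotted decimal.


10111000 = 184
10000100 = 132
11011000 = 216
00010001 = 17
IP: 184.132.216.17


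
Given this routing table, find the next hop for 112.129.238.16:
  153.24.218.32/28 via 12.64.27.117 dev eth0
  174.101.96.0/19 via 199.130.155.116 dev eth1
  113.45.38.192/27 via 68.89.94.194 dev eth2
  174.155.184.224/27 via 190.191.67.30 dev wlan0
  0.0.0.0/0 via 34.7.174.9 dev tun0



Longest prefix match for 112.129.238.16:
  /28 153.24.218.32: no
  /19 174.101.96.0: no
  /27 113.45.38.192: no
  /27 174.155.184.224: no
  /0 0.0.0.0: MATCH
Selected: next-hop 34.7.174.9 via tun0 (matched /0)


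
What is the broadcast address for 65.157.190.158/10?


Network: 65.128.0.0/10
Host bits = 22
Set all host bits to 1:
Broadcast: 65.191.255.255


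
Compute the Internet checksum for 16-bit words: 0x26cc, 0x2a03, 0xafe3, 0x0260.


Sum all words (with carry folding):
+ 0x26cc = 0x26cc
+ 0x2a03 = 0x50cf
+ 0xafe3 = 0x00b3
+ 0x0260 = 0x0313
One's complement: ~0x0313
Checksum = 0xfcec


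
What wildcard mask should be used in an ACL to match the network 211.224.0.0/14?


Subnet mask: 255.252.0.0
Wildcard = 255.255.255.255 - subnet mask
255 - 255 = 0
255 - 252 = 3
255 - 0 = 255
255 - 0 = 255
Wildcard: 0.3.255.255


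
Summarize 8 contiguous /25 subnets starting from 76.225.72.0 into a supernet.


Original prefix: /25
Number of subnets: 8 = 2^3
New prefix = 25 - 3 = 22
Supernet: 76.225.72.0/22


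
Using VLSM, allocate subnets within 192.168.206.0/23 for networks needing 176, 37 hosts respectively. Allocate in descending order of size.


176 hosts -> /24 (254 usable): 192.168.206.0/24
37 hosts -> /26 (62 usable): 192.168.207.0/26
Allocation: 192.168.206.0/24 (176 hosts, 254 usable); 192.168.207.0/26 (37 hosts, 62 usable)


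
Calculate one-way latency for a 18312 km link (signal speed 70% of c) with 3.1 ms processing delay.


Speed = 0.7 * 3e5 km/s = 210000 km/s
Propagation delay = 18312 / 210000 = 0.0872 s = 87.2 ms
Processing delay = 3.1 ms
Total one-way latency = 90.3 ms


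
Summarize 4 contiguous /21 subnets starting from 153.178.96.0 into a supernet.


Original prefix: /21
Number of subnets: 4 = 2^2
New prefix = 21 - 2 = 19
Supernet: 153.178.96.0/19


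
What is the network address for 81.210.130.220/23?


IP:   01010001.11010010.10000010.11011100
Mask: 11111111.11111111.11111110.00000000
AND operation:
Net:  01010001.11010010.10000010.00000000
Network: 81.210.130.0/23


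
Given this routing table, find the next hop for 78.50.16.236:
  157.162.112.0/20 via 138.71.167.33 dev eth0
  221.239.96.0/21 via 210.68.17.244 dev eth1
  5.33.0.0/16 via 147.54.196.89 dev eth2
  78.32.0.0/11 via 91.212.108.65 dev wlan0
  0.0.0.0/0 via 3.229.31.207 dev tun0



Longest prefix match for 78.50.16.236:
  /20 157.162.112.0: no
  /21 221.239.96.0: no
  /16 5.33.0.0: no
  /11 78.32.0.0: MATCH
  /0 0.0.0.0: MATCH
Selected: next-hop 91.212.108.65 via wlan0 (matched /11)


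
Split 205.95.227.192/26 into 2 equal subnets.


New prefix = 26 + 1 = 27
Each subnet has 32 addresses
  205.95.227.192/27
  205.95.227.224/27
Subnets: 205.95.227.192/27, 205.95.227.224/27


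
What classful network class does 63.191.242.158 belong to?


First octet: 63
Binary: 00111111
0xxxxxxx -> Class A (1-126)
Class A, default mask 255.0.0.0 (/8)


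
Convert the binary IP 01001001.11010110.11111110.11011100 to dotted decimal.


01001001 = 73
11010110 = 214
11111110 = 254
11011100 = 220
IP: 73.214.254.220


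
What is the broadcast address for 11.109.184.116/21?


Network: 11.109.184.0/21
Host bits = 11
Set all host bits to 1:
Broadcast: 11.109.191.255


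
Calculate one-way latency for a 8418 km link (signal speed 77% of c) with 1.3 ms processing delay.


Speed = 0.77 * 3e5 km/s = 231000 km/s
Propagation delay = 8418 / 231000 = 0.0364 s = 36.4416 ms
Processing delay = 1.3 ms
Total one-way latency = 37.7416 ms
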